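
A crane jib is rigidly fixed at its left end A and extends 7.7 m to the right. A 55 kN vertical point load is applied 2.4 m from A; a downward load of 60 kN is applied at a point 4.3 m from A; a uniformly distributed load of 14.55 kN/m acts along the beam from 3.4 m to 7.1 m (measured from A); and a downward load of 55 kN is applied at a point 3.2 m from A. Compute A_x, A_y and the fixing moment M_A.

Resultant of the distributed load: 14.55 × 3.7 = 53.835 kN at 5.25 m from A.
ΣF_x = 0: A_x = 0.
ΣF_y = 0: A_y − 55 − 60 − 14.55·3.7 − 55 = 0 → A_y = 223.8 kN.
ΣM about A: M_A − 55·2.4 − 60·4.3 − (14.55·3.7)·5.25 − 55·3.2 = 0 → M_A = 848.6 kN·m.

A_x = 0, A_y = 223.8 kN, M_A = 848.6 kN·m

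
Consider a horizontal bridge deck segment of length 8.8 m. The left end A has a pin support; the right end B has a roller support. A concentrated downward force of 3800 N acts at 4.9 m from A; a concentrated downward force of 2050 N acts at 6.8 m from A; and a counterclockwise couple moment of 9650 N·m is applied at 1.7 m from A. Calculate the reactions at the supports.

Moments about A: B_y·8.8 − 3800·4.9 − 2050·6.8 + 9650 = 0 → B_y = 22910/8.8 = 2603.41 ≈ 2603 N.
ΣF_y = 0: A_y + 2603.41 − 3800 − 2050 = 0 → A_y = 3247 N.
ΣF_x = 0: no horizontal applied forces, so A_x = 0.

A_x = 0, A_y = 3247 N, B_y = 2603 N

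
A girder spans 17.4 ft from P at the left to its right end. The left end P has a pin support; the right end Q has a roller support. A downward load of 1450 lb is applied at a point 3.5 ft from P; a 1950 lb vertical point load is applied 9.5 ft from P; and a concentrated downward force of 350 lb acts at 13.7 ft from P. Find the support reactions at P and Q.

ΣM about P: Q_y·17.4 − 1450·3.5 − 1950·9.5 − 350·13.7 = 0 → Q_y = 28395/17.4 = 1631.9 ≈ 1632 lb.
ΣF_y = 0: P_y + 1631.9 − 1450 − 1950 − 350 = 0 → P_y = 2118 lb.
ΣF_x = 0: no horizontal applied forces, so P_x = 0.

P_x = 0, P_y = 2118 lb, Q_y = 1632 lb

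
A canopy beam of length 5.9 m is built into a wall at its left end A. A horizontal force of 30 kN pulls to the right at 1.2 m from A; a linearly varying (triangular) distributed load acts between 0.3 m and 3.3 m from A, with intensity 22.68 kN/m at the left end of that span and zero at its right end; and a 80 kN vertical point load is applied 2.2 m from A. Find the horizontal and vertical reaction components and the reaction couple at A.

A_x = -30.00 kN, A_y = 114.0 kN, M_A = 220.2 kN·m

Resultant of the triangular load: ½ × 22.68 × 3 = 34.02 kN, acting at 1.3 m from A (one-third of the span from the peak).
ΣF_x = 0: A_x + 30 = 0 → A_x = -30.00 kN.
ΣF_y = 0: A_y − ½·22.68·3 − 80 = 0 → A_y = 114.0 kN.
ΣM about A: M_A − (½·22.68·3)·1.3 − 80·2.2 = 0 → M_A = 220.2 kN·m.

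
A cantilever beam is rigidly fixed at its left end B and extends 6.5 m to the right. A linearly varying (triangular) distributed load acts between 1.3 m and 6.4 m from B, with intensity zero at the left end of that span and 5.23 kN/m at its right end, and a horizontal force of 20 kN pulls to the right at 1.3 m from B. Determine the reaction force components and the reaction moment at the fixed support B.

B_x = -20.00 kN, B_y = 13.34 kN, M_B = 62.68 kN·m

Resultant of the triangular load: ½ × 5.23 × 5.1 = 13.3365 kN, acting at 4.7 m from B (one-third of the span from the peak).
ΣF_x = 0: B_x + 20 = 0 → B_x = -20.00 kN.
ΣF_y = 0: B_y − ½·5.23·5.1 = 0 → B_y = 13.34 kN.
ΣM about B: M_B − (½·5.23·5.1)·4.7 = 0 → M_B = 62.68 kN·m.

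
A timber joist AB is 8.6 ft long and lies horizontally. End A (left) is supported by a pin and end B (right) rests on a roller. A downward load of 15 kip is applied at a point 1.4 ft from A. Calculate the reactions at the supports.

Taking moments about A: B_y·8.6 − 15·1.4 = 0 → B_y = 21/8.6 = 2.44186 ≈ 2.442 kip.
ΣF_y = 0: A_y + 2.44186 − 15 = 0 → A_y = 12.56 kip.
ΣF_x = 0: no horizontal applied forces, so A_x = 0.

A_x = 0, A_y = 12.56 kip, B_y = 2.442 kip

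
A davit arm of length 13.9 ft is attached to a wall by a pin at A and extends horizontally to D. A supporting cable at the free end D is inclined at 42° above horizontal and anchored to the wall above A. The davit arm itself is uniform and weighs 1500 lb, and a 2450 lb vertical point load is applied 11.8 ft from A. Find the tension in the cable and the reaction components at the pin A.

ΣM about A: T·sin42°·13.9 − 1500·6.95 − 2450·11.8 = 0 → T = 39335/(13.9·0.669131) = 4229.15 ≈ 4229 lb.
ΣF_x = 0: A_x − T·cos42° = 0 → A_x = 4229.15 × 0.743145 = 3143 lb.
ΣF_y = 0: A_y + T·sin42° − 1500 − 2450 = 0 → A_y = 3950 − 4229.15 × 0.669131 = 1120 lb.

T = 4229 lb, A_x = 3143 lb, A_y = 1120 lb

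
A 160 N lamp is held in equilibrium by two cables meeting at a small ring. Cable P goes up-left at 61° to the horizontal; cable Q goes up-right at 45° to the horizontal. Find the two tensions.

T_P = 117.7 N, T_Q = 80.70 N

ΣF_x = 0: −T_P·cos61° + T_Q·cos45° = 0 → T_Q = 0.685624·T_P.
ΣF_y = 0: T_P·sin61° + T_Q·sin45° = 160.
Substitute: T_P·(0.87462 + 0.685624·0.707107) = 160 → T_P = 117.696 ≈ 117.7 N.
Then T_Q = 0.685624 × 117.696 = 80.70 N.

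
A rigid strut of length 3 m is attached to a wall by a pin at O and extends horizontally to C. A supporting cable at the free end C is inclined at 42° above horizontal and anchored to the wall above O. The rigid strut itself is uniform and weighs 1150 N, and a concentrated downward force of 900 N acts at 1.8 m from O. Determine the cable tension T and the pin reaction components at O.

ΣM about O: T·sin42°·3 − 1150·1.5 − 900·1.8 = 0 → T = 3345/(3·0.669131) = 1666.34 ≈ 1666 N.
ΣF_x = 0: O_x − T·cos42° = 0 → O_x = 1666.34 × 0.743145 = 1238 N.
ΣF_y = 0: O_y + T·sin42° − 1150 − 900 = 0 → O_y = 2050 − 1666.34 × 0.669131 = 935.0 N.

T = 1666 N, O_x = 1238 N, O_y = 935.0 N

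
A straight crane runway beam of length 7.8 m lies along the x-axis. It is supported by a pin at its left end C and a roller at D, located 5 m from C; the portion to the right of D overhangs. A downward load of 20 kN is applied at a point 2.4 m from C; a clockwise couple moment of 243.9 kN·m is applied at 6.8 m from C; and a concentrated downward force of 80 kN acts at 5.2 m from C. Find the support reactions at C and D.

C_x = 0, C_y = -41.58 kN, D_y = 141.6 kN

Moments about C: D_y·5 − 20·2.4 − 243.9 − 80·5.2 = 0 → D_y = 707.9/5 = 141.58 ≈ 141.6 kN.
ΣF_y = 0: C_y + 141.58 − 20 − 80 = 0 → C_y = -41.58 kN.
ΣF_x = 0: no horizontal applied forces, so C_x = 0.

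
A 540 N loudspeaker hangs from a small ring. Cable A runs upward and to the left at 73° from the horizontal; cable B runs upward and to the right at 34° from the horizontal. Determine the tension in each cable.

ΣF_x = 0: −T_A·cos73° + T_B·cos34° = 0 → T_B = 0.352664·T_A.
ΣF_y = 0: T_A·sin73° + T_B·sin34° = 540.
Substitute: T_A·(0.956305 + 0.352664·0.559193) = 540 → T_A = 468.135 ≈ 468.1 N.
Then T_B = 0.352664 × 468.135 = 165.1 N.

T_A = 468.1 N, T_B = 165.1 N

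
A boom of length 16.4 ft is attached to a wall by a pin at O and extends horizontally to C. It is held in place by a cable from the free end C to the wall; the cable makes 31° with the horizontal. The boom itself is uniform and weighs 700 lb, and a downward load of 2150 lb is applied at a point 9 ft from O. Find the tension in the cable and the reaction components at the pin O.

T = 2970 lb, O_x = 2546 lb, O_y = 1320 lb

ΣM about O: T·sin31°·16.4 − 700·8.2 − 2150·9 = 0 → T = 25090/(16.4·0.515038) = 2970.42 ≈ 2970 lb.
ΣF_x = 0: O_x − T·cos31° = 0 → O_x = 2970.42 × 0.857167 = 2546 lb.
ΣF_y = 0: O_y + T·sin31° − 700 − 2150 = 0 → O_y = 2850 − 2970.42 × 0.515038 = 1320 lb.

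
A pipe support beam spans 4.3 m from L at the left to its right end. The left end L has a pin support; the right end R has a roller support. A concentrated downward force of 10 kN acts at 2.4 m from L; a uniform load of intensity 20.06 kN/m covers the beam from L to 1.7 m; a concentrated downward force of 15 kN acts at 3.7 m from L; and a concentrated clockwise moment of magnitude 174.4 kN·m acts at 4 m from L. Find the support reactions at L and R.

L_x = 0, L_y = -6.686 kN, R_y = 65.79 kN

Resultant of the distributed load: 20.06 × 1.7 = 34.102 kN at 0.85 m from L.
ΣM about L: R_y·4.3 − 10·2.4 − (20.06·1.7)·0.85 − 15·3.7 − 174.4 = 0 → R_y = 282.8867/4.3 = 65.7876 ≈ 65.79 kN.
ΣF_y = 0: L_y + 65.7876 − 10 − 20.06·1.7 − 15 = 0 → L_y = -6.686 kN.
ΣF_x = 0: no horizontal applied forces, so L_x = 0.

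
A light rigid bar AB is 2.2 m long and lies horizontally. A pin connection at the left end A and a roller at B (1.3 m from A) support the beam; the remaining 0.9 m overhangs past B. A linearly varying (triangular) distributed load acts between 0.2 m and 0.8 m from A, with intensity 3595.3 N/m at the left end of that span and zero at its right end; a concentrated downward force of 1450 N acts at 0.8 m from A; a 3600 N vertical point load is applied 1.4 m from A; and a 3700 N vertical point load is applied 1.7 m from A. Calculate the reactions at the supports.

Resultant of the triangular load: ½ × 3595.3 × 0.6 = 1078.59 N, acting at 0.4 m from A (one-third of the span from the peak).
Moments about A: B_y·1.3 − (½·3595.3·0.6)·0.4 − 1450·0.8 − 3600·1.4 − 3700·1.7 = 0 → B_y = 12921.436/1.3 = 9939.57 ≈ 9940 N.
ΣF_y = 0: A_y + 9939.57 − ½·3595.3·0.6 − 1450 − 3600 − 3700 = 0 → A_y = -111.0 N.
ΣF_x = 0: no horizontal applied forces, so A_x = 0.

A_x = 0, A_y = -111.0 N, B_y = 9940 N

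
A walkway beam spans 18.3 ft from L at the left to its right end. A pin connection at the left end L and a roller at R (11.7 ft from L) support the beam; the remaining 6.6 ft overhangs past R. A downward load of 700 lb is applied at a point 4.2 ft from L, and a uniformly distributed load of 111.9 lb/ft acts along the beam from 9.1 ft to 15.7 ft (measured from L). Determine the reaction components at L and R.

Resultant of the distributed load: 111.9 × 6.6 = 738.54 lb at 12.4 ft from L.
Moments about L: R_y·11.7 − 700·4.2 − (111.9·6.6)·12.4 = 0 → R_y = 12097.896/11.7 = 1034.01 ≈ 1034 lb.
ΣF_y = 0: L_y + 1034.01 − 700 − 111.9·6.6 = 0 → L_y = 404.5 lb.
ΣF_x = 0: no horizontal applied forces, so L_x = 0.

L_x = 0, L_y = 404.5 lb, R_y = 1034 lb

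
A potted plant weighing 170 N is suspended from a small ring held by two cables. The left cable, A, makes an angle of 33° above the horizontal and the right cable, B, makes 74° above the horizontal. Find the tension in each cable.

T_A = 49.00 N, T_B = 149.1 N

ΣF_x = 0: −T_A·cos33° + T_B·cos74° = 0 → T_B = 3.04266·T_A.
ΣF_y = 0: T_A·sin33° + T_B·sin74° = 170.
Substitute: T_A·(0.544639 + 3.04266·0.961262) = 170 → T_A = 48.9994 ≈ 49.00 N.
Then T_B = 3.04266 × 48.9994 = 149.1 N.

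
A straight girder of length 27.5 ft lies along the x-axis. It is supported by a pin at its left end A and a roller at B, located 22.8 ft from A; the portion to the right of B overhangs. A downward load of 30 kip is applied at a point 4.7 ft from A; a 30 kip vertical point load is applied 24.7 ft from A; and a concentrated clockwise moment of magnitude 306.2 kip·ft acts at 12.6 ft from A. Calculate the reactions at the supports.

A_x = 0, A_y = 7.886 kip, B_y = 52.11 kip

Moments about A: B_y·22.8 − 30·4.7 − 30·24.7 − 306.2 = 0 → B_y = 1188.2/22.8 = 52.114 ≈ 52.11 kip.
ΣF_y = 0: A_y + 52.114 − 30 − 30 = 0 → A_y = 7.886 kip.
ΣF_x = 0: no horizontal applied forces, so A_x = 0.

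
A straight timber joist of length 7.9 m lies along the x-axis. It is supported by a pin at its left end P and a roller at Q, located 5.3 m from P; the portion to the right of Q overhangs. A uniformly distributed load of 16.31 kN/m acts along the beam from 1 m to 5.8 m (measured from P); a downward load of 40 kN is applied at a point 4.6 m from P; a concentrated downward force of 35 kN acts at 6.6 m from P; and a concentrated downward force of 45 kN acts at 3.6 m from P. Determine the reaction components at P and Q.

Resultant of the distributed load: 16.31 × 4.8 = 78.288 kN at 3.4 m from P.
ΣM about P: Q_y·5.3 − (16.31·4.8)·3.4 − 40·4.6 − 35·6.6 − 45·3.6 = 0 → Q_y = 843.1792/5.3 = 159.09 ≈ 159.1 kN.
ΣF_y = 0: P_y + 159.09 − 16.31·4.8 − 40 − 35 − 45 = 0 → P_y = 39.20 kN.
ΣF_x = 0: no horizontal applied forces, so P_x = 0.

P_x = 0, P_y = 39.20 kN, Q_y = 159.1 kN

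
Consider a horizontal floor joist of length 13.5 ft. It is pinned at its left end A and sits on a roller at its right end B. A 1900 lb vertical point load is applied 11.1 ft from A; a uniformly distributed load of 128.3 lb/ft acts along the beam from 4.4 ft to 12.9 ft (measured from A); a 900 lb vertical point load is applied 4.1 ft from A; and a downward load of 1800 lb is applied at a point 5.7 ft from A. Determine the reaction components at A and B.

Resultant of the distributed load: 128.3 × 8.5 = 1090.55 lb at 8.65 ft from A.
Moments about A: B_y·13.5 − 1900·11.1 − (128.3·8.5)·8.65 − 900·4.1 − 1800·5.7 = 0 → B_y = 44473.2575/13.5 = 3294.32 ≈ 3294 lb.
ΣF_y = 0: A_y + 3294.32 − 1900 − 128.3·8.5 − 900 − 1800 = 0 → A_y = 2396 lb.
ΣF_x = 0: no horizontal applied forces, so A_x = 0.

A_x = 0, A_y = 2396 lb, B_y = 3294 lb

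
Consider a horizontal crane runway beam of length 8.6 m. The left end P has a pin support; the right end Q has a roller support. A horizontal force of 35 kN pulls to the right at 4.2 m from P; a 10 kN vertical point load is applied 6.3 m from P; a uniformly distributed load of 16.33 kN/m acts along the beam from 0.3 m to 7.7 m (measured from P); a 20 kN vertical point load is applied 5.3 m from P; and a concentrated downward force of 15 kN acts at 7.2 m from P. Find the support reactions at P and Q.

Resultant of the distributed load: 16.33 × 7.4 = 120.842 kN at 4 m from P.
Taking moments about P: Q_y·8.6 − 10·6.3 − (16.33·7.4)·4 − 20·5.3 − 15·7.2 = 0 → Q_y = 760.368/8.6 = 88.4149 ≈ 88.41 kN.
ΣF_y = 0: P_y + 88.4149 − 10 − 16.33·7.4 − 20 − 15 = 0 → P_y = 77.43 kN.
ΣF_x = 0: P_x + 35 = 0 → P_x = -35.00 kN.

P_x = -35.00 kN, P_y = 77.43 kN, Q_y = 88.41 kN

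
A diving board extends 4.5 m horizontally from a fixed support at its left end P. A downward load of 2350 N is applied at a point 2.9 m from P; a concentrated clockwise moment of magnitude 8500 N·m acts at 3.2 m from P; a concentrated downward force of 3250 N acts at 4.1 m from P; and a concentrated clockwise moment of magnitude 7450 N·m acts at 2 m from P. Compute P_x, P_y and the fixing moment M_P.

ΣF_x = 0: P_x = 0.
ΣF_y = 0: P_y − 2350 − 3250 = 0 → P_y = 5600 N.
ΣM about P: M_P − 2350·2.9 − 8500 − 3250·4.1 − 7450 = 0 → M_P = 36090 N·m.

P_x = 0, P_y = 5600 N, M_P = 36090 N·m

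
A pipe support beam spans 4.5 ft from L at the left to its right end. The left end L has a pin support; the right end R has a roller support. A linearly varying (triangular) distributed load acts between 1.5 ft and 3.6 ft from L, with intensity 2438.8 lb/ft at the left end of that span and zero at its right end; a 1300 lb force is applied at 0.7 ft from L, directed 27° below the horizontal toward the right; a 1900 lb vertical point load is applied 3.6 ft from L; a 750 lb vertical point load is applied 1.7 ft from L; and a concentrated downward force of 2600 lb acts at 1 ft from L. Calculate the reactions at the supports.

Resultant of the triangular load: ½ × 2438.8 × 2.1 = 2560.74 lb, acting at 2.2 ft from L (one-third of the span from the peak).
ΣM about L: R_y·4.5 − (½·2438.8·2.1)·2.2 − 1300·sin27°·0.7 − 1900·3.6 − 750·1.7 − 2600·1 = 0 → R_y = 16761.8/4.5 = 3724.84 ≈ 3725 lb.
ΣF_y = 0: L_y + 3724.84 − ½·2438.8·2.1 − 1300·sin27° − 1900 − 750 − 2600 = 0 → L_y = 4676 lb.
ΣF_x = 0: L_x + 1300·cos27° = 0 → L_x = -1158 lb.

L_x = -1158 lb, L_y = 4676 lb, R_y = 3725 lb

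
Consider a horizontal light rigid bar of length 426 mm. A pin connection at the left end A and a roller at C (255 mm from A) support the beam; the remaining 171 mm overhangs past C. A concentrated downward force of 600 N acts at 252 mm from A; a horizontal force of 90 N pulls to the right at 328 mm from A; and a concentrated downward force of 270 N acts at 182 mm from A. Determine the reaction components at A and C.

A_x = -90.00 N, A_y = 84.35 N, C_y = 785.6 N

Taking moments about A: C_y·255 − 600·252 − 270·182 = 0 → C_y = 200340/255 = 785.647 ≈ 785.6 N.
ΣF_y = 0: A_y + 785.647 − 600 − 270 = 0 → A_y = 84.35 N.
ΣF_x = 0: A_x + 90 = 0 → A_x = -90.00 N.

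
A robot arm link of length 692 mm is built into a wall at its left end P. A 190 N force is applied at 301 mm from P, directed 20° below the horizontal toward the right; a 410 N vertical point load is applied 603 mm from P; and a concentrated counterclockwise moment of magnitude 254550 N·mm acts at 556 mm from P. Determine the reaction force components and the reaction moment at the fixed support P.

P_x = -178.5 N, P_y = 475.0 N, M_P = 12240 N·mm

ΣF_x = 0: P_x + 190·cos20° = 0 → P_x = -178.5 N.
ΣF_y = 0: P_y − 190·sin20° − 410 = 0 → P_y = 475.0 N.
ΣM about P: M_P − 190·sin20°·301 − 410·603 + 254550 = 0 → M_P = 12240 N·mm.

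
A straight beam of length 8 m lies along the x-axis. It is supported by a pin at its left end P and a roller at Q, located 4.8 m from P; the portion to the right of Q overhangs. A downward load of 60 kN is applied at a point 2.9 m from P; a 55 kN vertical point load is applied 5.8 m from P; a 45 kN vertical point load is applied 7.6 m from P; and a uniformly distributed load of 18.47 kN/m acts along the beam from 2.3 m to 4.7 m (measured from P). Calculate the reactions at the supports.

P_x = 0, P_y = -1.953 kN, Q_y = 206.3 kN

Resultant of the distributed load: 18.47 × 2.4 = 44.328 kN at 3.5 m from P.
Moments about P: Q_y·4.8 − 60·2.9 − 55·5.8 − 45·7.6 − (18.47·2.4)·3.5 = 0 → Q_y = 990.148/4.8 = 206.281 ≈ 206.3 kN.
ΣF_y = 0: P_y + 206.281 − 60 − 55 − 45 − 18.47·2.4 = 0 → P_y = -1.953 kN.
ΣF_x = 0: no horizontal applied forces, so P_x = 0.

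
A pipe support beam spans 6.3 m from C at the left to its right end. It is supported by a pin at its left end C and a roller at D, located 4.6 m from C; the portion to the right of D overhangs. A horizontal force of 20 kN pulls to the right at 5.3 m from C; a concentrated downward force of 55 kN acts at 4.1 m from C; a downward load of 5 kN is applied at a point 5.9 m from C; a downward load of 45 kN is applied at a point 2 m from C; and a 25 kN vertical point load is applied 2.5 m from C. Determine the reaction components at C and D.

Taking moments about C: D_y·4.6 − 55·4.1 − 5·5.9 − 45·2 − 25·2.5 = 0 → D_y = 407.5/4.6 = 88.587 ≈ 88.59 kN.
ΣF_y = 0: C_y + 88.587 − 55 − 5 − 45 − 25 = 0 → C_y = 41.41 kN.
ΣF_x = 0: C_x + 20 = 0 → C_x = -20.00 kN.

C_x = -20.00 kN, C_y = 41.41 kN, D_y = 88.59 kN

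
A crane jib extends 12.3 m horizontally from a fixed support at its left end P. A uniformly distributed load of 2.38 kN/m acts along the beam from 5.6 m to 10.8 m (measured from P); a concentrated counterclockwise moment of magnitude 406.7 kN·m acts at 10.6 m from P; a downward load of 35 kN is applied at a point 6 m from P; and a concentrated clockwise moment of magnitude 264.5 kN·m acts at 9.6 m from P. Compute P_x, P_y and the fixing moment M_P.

Resultant of the distributed load: 2.38 × 5.2 = 12.376 kN at 8.2 m from P.
ΣF_x = 0: P_x = 0.
ΣF_y = 0: P_y − 2.38·5.2 − 35 = 0 → P_y = 47.38 kN.
ΣM about P: M_P − (2.38·5.2)·8.2 + 406.7 − 35·6 − 264.5 = 0 → M_P = 169.3 kN·m.

P_x = 0, P_y = 47.38 kN, M_P = 169.3 kN·m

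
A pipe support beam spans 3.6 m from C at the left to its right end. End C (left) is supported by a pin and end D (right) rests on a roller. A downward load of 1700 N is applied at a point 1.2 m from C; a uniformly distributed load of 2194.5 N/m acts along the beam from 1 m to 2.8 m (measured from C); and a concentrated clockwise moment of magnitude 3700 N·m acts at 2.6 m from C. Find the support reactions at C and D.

C_x = 0, C_y = 1971 N, D_y = 3679 N

Resultant of the distributed load: 2194.5 × 1.8 = 3950.1 N at 1.9 m from C.
ΣM about C: D_y·3.6 − 1700·1.2 − (2194.5·1.8)·1.9 − 3700 = 0 → D_y = 13245.19/3.6 = 3679.22 ≈ 3679 N.
ΣF_y = 0: C_y + 3679.22 − 1700 − 2194.5·1.8 = 0 → C_y = 1971 N.
ΣF_x = 0: no horizontal applied forces, so C_x = 0.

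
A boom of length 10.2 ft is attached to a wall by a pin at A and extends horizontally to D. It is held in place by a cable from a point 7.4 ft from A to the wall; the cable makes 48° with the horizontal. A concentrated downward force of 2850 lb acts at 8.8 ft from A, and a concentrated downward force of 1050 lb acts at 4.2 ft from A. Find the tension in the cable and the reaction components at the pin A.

ΣM about A: T·sin48°·7.4 − 2850·8.8 − 1050·4.2 = 0 → T = 29490/(7.4·0.743145) = 5362.53 ≈ 5363 lb.
ΣF_x = 0: A_x − T·cos48° = 0 → A_x = 5362.53 × 0.669131 = 3588 lb.
ΣF_y = 0: A_y + T·sin48° − 2850 − 1050 = 0 → A_y = 3900 − 5362.53 × 0.743145 = -85.14 lb.

T = 5363 lb, A_x = 3588 lb, A_y = -85.14 lb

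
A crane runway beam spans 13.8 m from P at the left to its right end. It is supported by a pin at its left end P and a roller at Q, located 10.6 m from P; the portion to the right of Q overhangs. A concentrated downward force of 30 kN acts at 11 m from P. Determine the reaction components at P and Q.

Taking moments about P: Q_y·10.6 − 30·11 = 0 → Q_y = 330/10.6 = 31.1321 ≈ 31.13 kN.
ΣF_y = 0: P_y + 31.1321 − 30 = 0 → P_y = -1.132 kN.
ΣF_x = 0: no horizontal applied forces, so P_x = 0.

P_x = 0, P_y = -1.132 kN, Q_y = 31.13 kN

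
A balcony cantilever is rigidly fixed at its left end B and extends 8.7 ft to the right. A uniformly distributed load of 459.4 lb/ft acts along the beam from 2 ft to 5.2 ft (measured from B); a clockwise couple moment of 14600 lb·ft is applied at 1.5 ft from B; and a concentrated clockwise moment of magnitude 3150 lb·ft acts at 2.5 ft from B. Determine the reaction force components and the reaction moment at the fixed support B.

B_x = 0, B_y = 1470 lb, M_B = 23040 lb·ft

Resultant of the distributed load: 459.4 × 3.2 = 1470.08 lb at 3.6 ft from B.
ΣF_x = 0: B_x = 0.
ΣF_y = 0: B_y − 459.4·3.2 = 0 → B_y = 1470 lb.
ΣM about B: M_B − (459.4·3.2)·3.6 − 14600 − 3150 = 0 → M_B = 23040 lb·ft.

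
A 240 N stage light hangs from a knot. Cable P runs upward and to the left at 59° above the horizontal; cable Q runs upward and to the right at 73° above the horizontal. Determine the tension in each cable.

T_P = 94.42 N, T_Q = 166.3 N

ΣF_x = 0: −T_P·cos59° + T_Q·cos73° = 0 → T_Q = 1.76159·T_P.
ΣF_y = 0: T_P·sin59° + T_Q·sin73° = 240.
Substitute: T_P·(0.857167 + 1.76159·0.956305) = 240 → T_P = 94.4219 ≈ 94.42 N.
Then T_Q = 1.76159 × 94.4219 = 166.3 N.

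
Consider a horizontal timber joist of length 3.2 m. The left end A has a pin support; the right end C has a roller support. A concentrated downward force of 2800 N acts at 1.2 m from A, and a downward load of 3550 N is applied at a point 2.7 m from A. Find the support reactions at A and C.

A_x = 0, A_y = 2305 N, C_y = 4045 N

Taking moments about A: C_y·3.2 − 2800·1.2 − 3550·2.7 = 0 → C_y = 12945/3.2 = 4045.31 ≈ 4045 N.
ΣF_y = 0: A_y + 4045.31 − 2800 − 3550 = 0 → A_y = 2305 N.
ΣF_x = 0: no horizontal applied forces, so A_x = 0.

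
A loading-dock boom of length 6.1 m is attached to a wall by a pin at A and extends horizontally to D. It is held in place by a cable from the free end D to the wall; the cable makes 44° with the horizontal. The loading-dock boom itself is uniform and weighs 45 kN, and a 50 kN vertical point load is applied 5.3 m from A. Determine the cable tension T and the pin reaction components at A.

T = 94.93 kN, A_x = 68.29 kN, A_y = 29.06 kN

ΣM about A: T·sin44°·6.1 − 45·3.05 − 50·5.3 = 0 → T = 402.25/(6.1·0.694658) = 94.9282 ≈ 94.93 kN.
ΣF_x = 0: A_x − T·cos44° = 0 → A_x = 94.9282 × 0.71934 = 68.29 kN.
ΣF_y = 0: A_y + T·sin44° − 45 − 50 = 0 → A_y = 95 − 94.9282 × 0.694658 = 29.06 kN.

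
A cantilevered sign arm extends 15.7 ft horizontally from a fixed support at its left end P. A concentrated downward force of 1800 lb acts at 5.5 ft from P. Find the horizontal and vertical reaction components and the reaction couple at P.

ΣF_x = 0: P_x = 0.
ΣF_y = 0: P_y − 1800 = 0 → P_y = 1800 lb.
ΣM about P: M_P − 1800·5.5 = 0 → M_P = 9900 lb·ft.

P_x = 0, P_y = 1800 lb, M_P = 9900 lb·ft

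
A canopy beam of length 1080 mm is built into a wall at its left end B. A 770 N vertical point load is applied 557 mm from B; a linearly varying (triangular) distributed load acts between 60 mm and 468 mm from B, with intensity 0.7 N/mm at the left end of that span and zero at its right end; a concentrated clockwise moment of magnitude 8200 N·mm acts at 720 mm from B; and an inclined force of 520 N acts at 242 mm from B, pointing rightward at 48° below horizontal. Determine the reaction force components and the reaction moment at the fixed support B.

B_x = -347.9 N, B_y = 1299 N, M_B = 558600 N·mm

Resultant of the triangular load: ½ × 0.7 × 408 = 142.8 N, acting at 196 mm from B (one-third of the span from the peak).
ΣF_x = 0: B_x + 520·cos48° = 0 → B_x = -347.9 N.
ΣF_y = 0: B_y − 770 − ½·0.7·408 − 520·sin48° = 0 → B_y = 1299 N.
ΣM about B: M_B − 770·557 − (½·0.7·408)·196 − 8200 − 520·sin48°·242 = 0 → M_B = 558600 N·mm.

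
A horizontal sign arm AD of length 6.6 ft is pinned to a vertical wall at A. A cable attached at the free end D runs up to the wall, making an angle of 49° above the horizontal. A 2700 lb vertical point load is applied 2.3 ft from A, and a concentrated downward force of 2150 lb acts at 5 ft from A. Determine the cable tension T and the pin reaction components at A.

T = 3405 lb, A_x = 2234 lb, A_y = 2280 lb

ΣM about A: T·sin49°·6.6 − 2700·2.3 − 2150·5 = 0 → T = 16960/(6.6·0.75471) = 3404.88 ≈ 3405 lb.
ΣF_x = 0: A_x − T·cos49° = 0 → A_x = 3404.88 × 0.656059 = 2234 lb.
ΣF_y = 0: A_y + T·sin49° − 2700 − 2150 = 0 → A_y = 4850 − 3404.88 × 0.75471 = 2280 lb.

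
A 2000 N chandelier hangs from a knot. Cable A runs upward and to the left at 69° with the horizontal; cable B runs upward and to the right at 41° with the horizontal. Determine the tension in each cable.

T_A = 1606 N, T_B = 762.7 N

ΣF_x = 0: −T_A·cos69° + T_B·cos41° = 0 → T_B = 0.474842·T_A.
ΣF_y = 0: T_A·sin69° + T_B·sin41° = 2000.
Substitute: T_A·(0.93358 + 0.474842·0.656059) = 2000 → T_A = 1606.29 ≈ 1606 N.
Then T_B = 0.474842 × 1606.29 = 762.7 N.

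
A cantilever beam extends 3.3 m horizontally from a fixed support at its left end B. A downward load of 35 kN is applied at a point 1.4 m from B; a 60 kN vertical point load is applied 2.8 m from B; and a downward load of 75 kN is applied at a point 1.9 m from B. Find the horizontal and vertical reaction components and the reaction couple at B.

ΣF_x = 0: B_x = 0.
ΣF_y = 0: B_y − 35 − 60 − 75 = 0 → B_y = 170.0 kN.
ΣM about B: M_B − 35·1.4 − 60·2.8 − 75·1.9 = 0 → M_B = 359.5 kN·m.

B_x = 0, B_y = 170.0 kN, M_B = 359.5 kN·m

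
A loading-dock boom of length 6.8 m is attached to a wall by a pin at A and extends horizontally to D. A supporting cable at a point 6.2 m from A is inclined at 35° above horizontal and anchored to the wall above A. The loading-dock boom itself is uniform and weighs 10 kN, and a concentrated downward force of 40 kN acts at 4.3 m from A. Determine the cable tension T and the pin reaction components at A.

T = 57.93 kN, A_x = 47.45 kN, A_y = 16.77 kN

ΣM about A: T·sin35°·6.2 − 10·3.4 − 40·4.3 = 0 → T = 206/(6.2·0.573576) = 57.9275 ≈ 57.93 kN.
ΣF_x = 0: A_x − T·cos35° = 0 → A_x = 57.9275 × 0.819152 = 47.45 kN.
ΣF_y = 0: A_y + T·sin35° − 10 − 40 = 0 → A_y = 50 − 57.9275 × 0.573576 = 16.77 kN.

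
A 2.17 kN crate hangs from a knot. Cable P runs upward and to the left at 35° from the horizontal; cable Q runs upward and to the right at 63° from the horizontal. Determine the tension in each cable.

T_P = 0.9948 kN, T_Q = 1.795 kN

ΣF_x = 0: −T_P·cos35° + T_Q·cos63° = 0 → T_Q = 1.80434·T_P.
ΣF_y = 0: T_P·sin35° + T_Q·sin63° = 2.17.
Substitute: T_P·(0.573576 + 1.80434·0.891007) = 2.17 → T_P = 0.99484 ≈ 0.9948 kN.
Then T_Q = 1.80434 × 0.99484 = 1.795 kN.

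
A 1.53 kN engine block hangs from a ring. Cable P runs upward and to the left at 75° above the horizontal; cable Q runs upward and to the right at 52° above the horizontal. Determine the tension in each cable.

ΣF_x = 0: −T_P·cos75° + T_Q·cos52° = 0 → T_Q = 0.420392·T_P.
ΣF_y = 0: T_P·sin75° + T_Q·sin52° = 1.53.
Substitute: T_P·(0.965926 + 0.420392·0.788011) = 1.53 → T_P = 1.17946 ≈ 1.179 kN.
Then T_Q = 0.420392 × 1.17946 = 0.4958 kN.

T_P = 1.179 kN, T_Q = 0.4958 kN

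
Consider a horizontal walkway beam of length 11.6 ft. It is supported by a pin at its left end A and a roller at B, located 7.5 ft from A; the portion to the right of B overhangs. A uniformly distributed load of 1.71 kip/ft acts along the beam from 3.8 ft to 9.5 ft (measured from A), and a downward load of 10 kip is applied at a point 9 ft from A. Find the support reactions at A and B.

Resultant of the distributed load: 1.71 × 5.7 = 9.747 kip at 6.65 ft from A.
Taking moments about A: B_y·7.5 − (1.71·5.7)·6.65 − 10·9 = 0 → B_y = 154.81755/7.5 = 20.6423 ≈ 20.64 kip.
ΣF_y = 0: A_y + 20.6423 − 1.71·5.7 − 10 = 0 → A_y = -0.8953 kip.
ΣF_x = 0: no horizontal applied forces, so A_x = 0.

A_x = 0, A_y = -0.8953 kip, B_y = 20.64 kip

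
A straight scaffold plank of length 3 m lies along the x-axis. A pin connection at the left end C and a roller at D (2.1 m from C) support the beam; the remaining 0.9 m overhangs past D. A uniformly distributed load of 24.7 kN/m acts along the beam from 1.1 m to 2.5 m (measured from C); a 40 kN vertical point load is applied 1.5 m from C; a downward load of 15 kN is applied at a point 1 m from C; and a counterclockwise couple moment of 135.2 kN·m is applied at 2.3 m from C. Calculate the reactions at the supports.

Resultant of the distributed load: 24.7 × 1.4 = 34.58 kN at 1.8 m from C.
ΣM about C: D_y·2.1 − (24.7·1.4)·1.8 − 40·1.5 − 15·1 + 135.2 = 0 → D_y = 2.044/2.1 = 0.973333 ≈ 0.9733 kN.
ΣF_y = 0: C_y + 0.973333 − 24.7·1.4 − 40 − 15 = 0 → C_y = 88.61 kN.
ΣF_x = 0: no horizontal applied forces, so C_x = 0.

C_x = 0, C_y = 88.61 kN, D_y = 0.9733 kN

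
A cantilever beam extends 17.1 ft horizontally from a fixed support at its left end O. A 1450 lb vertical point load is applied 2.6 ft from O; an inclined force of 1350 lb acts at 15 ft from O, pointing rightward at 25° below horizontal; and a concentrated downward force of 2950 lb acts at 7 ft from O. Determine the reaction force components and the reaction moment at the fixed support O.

ΣF_x = 0: O_x + 1350·cos25° = 0 → O_x = -1224 lb.
ΣF_y = 0: O_y − 1450 − 1350·sin25° − 2950 = 0 → O_y = 4971 lb.
ΣM about O: M_O − 1450·2.6 − 1350·sin25°·15 − 2950·7 = 0 → M_O = 32980 lb·ft.

O_x = -1224 lb, O_y = 4971 lb, M_O = 32980 lb·ft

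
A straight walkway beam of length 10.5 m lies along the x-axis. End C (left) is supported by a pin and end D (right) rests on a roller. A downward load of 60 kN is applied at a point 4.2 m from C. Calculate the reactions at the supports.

C_x = 0, C_y = 36.00 kN, D_y = 24.00 kN

Taking moments about C: D_y·10.5 − 60·4.2 = 0 → D_y = 252/10.5 = 24.00 kN.
ΣF_y = 0: C_y + 24 − 60 = 0 → C_y = 36.00 kN.
ΣF_x = 0: no horizontal applied forces, so C_x = 0.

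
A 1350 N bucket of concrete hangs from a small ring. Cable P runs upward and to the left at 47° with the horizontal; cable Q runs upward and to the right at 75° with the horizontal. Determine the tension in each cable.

ΣF_x = 0: −T_P·cos47° + T_Q·cos75° = 0 → T_Q = 2.63504·T_P.
ΣF_y = 0: T_P·sin47° + T_Q·sin75° = 1350.
Substitute: T_P·(0.731354 + 2.63504·0.965926) = 1350 → T_P = 412.011 ≈ 412.0 N.
Then T_Q = 2.63504 × 412.011 = 1086 N.

T_P = 412.0 N, T_Q = 1086 N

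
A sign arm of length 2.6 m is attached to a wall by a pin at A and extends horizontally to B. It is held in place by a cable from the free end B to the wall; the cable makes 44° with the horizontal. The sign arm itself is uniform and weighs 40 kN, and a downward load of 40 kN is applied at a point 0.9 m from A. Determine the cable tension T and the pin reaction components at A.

T = 48.72 kN, A_x = 35.05 kN, A_y = 46.15 kN

ΣM about A: T·sin44°·2.6 − 40·1.3 − 40·0.9 = 0 → T = 88/(2.6·0.694658) = 48.7235 ≈ 48.72 kN.
ΣF_x = 0: A_x − T·cos44° = 0 → A_x = 48.7235 × 0.71934 = 35.05 kN.
ΣF_y = 0: A_y + T·sin44° − 40 − 40 = 0 → A_y = 80 − 48.7235 × 0.694658 = 46.15 kN.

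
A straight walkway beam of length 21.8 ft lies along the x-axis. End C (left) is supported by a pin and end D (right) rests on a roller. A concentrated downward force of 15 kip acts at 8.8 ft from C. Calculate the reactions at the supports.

C_x = 0, C_y = 8.945 kip, D_y = 6.055 kip

ΣM about C: D_y·21.8 − 15·8.8 = 0 → D_y = 132/21.8 = 6.05505 ≈ 6.055 kip.
ΣF_y = 0: C_y + 6.05505 − 15 = 0 → C_y = 8.945 kip.
ΣF_x = 0: no horizontal applied forces, so C_x = 0.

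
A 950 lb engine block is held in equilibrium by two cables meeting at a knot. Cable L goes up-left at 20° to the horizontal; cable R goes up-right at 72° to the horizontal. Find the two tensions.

ΣF_x = 0: −T_L·cos20° + T_R·cos72° = 0 → T_R = 3.04091·T_L.
ΣF_y = 0: T_L·sin20° + T_R·sin72° = 950.
Substitute: T_L·(0.34202 + 3.04091·0.951057) = 950 → T_L = 293.745 ≈ 293.7 lb.
Then T_R = 3.04091 × 293.745 = 893.3 lb.

T_L = 293.7 lb, T_R = 893.3 lb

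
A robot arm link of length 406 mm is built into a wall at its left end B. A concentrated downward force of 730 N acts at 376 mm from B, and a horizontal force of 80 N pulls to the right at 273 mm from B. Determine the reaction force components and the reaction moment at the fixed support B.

ΣF_x = 0: B_x + 80 = 0 → B_x = -80.00 N.
ΣF_y = 0: B_y − 730 = 0 → B_y = 730.0 N.
ΣM about B: M_B − 730·376 = 0 → M_B = 274500 N·mm.

B_x = -80.00 N, B_y = 730.0 N, M_B = 274500 N·mm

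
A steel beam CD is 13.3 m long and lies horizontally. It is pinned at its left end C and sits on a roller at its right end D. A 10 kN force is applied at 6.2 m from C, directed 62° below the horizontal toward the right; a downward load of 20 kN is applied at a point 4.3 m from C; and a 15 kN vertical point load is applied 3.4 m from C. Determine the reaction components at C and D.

C_x = -4.695 kN, C_y = 29.41 kN, D_y = 14.42 kN

ΣM about C: D_y·13.3 − 10·sin62°·6.2 − 20·4.3 − 15·3.4 = 0 → D_y = 191.743/13.3 = 14.4168 ≈ 14.42 kN.
ΣF_y = 0: C_y + 14.4168 − 10·sin62° − 20 − 15 = 0 → C_y = 29.41 kN.
ΣF_x = 0: C_x + 10·cos62° = 0 → C_x = -4.695 kN.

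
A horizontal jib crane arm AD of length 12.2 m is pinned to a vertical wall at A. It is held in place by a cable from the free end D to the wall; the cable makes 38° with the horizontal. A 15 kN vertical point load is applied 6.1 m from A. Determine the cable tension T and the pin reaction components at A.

T = 12.18 kN, A_x = 9.600 kN, A_y = 7.500 kN

ΣM about A: T·sin38°·12.2 − 15·6.1 = 0 → T = 91.5/(12.2·0.615661) = 12.182 ≈ 12.18 kN.
ΣF_x = 0: A_x − T·cos38° = 0 → A_x = 12.182 × 0.788011 = 9.600 kN.
ΣF_y = 0: A_y + T·sin38° − 15 = 0 → A_y = 15 − 12.182 × 0.615661 = 7.500 kN.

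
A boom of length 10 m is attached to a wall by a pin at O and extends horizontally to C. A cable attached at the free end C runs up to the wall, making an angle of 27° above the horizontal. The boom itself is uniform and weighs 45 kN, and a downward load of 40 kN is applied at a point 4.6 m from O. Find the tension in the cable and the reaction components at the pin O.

T = 90.09 kN, O_x = 80.27 kN, O_y = 44.10 kN

ΣM about O: T·sin27°·10 − 45·5 − 40·4.6 = 0 → T = 409/(10·0.45399) = 90.0901 ≈ 90.09 kN.
ΣF_x = 0: O_x − T·cos27° = 0 → O_x = 90.0901 × 0.891007 = 80.27 kN.
ΣF_y = 0: O_y + T·sin27° − 45 − 40 = 0 → O_y = 85 − 90.0901 × 0.45399 = 44.10 kN.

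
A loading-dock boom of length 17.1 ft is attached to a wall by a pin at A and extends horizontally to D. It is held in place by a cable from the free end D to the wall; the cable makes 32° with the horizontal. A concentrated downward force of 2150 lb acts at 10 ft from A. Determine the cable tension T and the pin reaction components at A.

ΣM about A: T·sin32°·17.1 − 2150·10 = 0 → T = 21500/(17.1·0.529919) = 2372.65 ≈ 2373 lb.
ΣF_x = 0: A_x − T·cos32° = 0 → A_x = 2372.65 × 0.848048 = 2012 lb.
ΣF_y = 0: A_y + T·sin32° − 2150 = 0 → A_y = 2150 − 2372.65 × 0.529919 = 892.7 lb.

T = 2373 lb, A_x = 2012 lb, A_y = 892.7 lb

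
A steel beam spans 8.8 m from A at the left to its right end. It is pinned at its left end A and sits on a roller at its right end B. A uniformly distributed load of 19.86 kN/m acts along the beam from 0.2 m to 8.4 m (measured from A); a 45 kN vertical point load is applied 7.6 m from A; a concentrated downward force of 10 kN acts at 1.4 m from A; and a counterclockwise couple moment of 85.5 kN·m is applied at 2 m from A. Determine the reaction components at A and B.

Resultant of the distributed load: 19.86 × 8.2 = 162.852 kN at 4.3 m from A.
Moments about A: B_y·8.8 − (19.86·8.2)·4.3 − 45·7.6 − 10·1.4 + 85.5 = 0 → B_y = 970.7636/8.8 = 110.314 ≈ 110.3 kN.
ΣF_y = 0: A_y + 110.314 − 19.86·8.2 − 45 − 10 = 0 → A_y = 107.5 kN.
ΣF_x = 0: no horizontal applied forces, so A_x = 0.

A_x = 0, A_y = 107.5 kN, B_y = 110.3 kN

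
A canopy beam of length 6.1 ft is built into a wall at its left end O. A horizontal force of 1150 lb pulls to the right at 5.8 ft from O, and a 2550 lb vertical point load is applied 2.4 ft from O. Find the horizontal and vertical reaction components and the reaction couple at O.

O_x = -1150 lb, O_y = 2550 lb, M_O = 6120 lb·ft

ΣF_x = 0: O_x + 1150 = 0 → O_x = -1150 lb.
ΣF_y = 0: O_y − 2550 = 0 → O_y = 2550 lb.
ΣM about O: M_O − 2550·2.4 = 0 → M_O = 6120 lb·ft.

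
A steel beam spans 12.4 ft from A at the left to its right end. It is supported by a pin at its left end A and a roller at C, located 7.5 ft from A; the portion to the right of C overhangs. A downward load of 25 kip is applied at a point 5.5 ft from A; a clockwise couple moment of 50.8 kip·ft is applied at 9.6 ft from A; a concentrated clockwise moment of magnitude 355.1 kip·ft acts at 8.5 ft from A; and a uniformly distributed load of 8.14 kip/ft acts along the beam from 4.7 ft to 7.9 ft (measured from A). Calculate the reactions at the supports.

Resultant of the distributed load: 8.14 × 3.2 = 26.048 kip at 6.3 ft from A.
ΣM about A: C_y·7.5 − 25·5.5 − 50.8 − 355.1 − (8.14·3.2)·6.3 = 0 → C_y = 707.5024/7.5 = 94.3337 ≈ 94.33 kip.
ΣF_y = 0: A_y + 94.3337 − 25 − 8.14·3.2 = 0 → A_y = -43.29 kip.
ΣF_x = 0: no horizontal applied forces, so A_x = 0.

A_x = 0, A_y = -43.29 kip, C_y = 94.33 kip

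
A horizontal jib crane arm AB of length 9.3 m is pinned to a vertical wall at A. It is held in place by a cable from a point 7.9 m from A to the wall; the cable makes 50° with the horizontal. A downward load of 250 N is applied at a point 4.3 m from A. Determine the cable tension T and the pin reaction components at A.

ΣM about A: T·sin50°·7.9 − 250·4.3 = 0 → T = 1075/(7.9·0.766044) = 177.635 ≈ 177.6 N.
ΣF_x = 0: A_x − T·cos50° = 0 → A_x = 177.635 × 0.642788 = 114.2 N.
ΣF_y = 0: A_y + T·sin50° − 250 = 0 → A_y = 250 − 177.635 × 0.766044 = 113.9 N.

T = 177.6 N, A_x = 114.2 N, A_y = 113.9 N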